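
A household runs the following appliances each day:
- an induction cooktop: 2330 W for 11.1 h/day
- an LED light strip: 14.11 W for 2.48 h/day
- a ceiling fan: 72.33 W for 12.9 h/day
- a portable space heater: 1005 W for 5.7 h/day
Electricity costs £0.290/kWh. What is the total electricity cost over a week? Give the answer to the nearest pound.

induction cooktop: 2330 W × 11.1 h × 7 d = 181,041 Wh = 181 kWh
LED light strip: 14.11 W × 2.48 h × 7 d = 245 Wh = 0.2449 kWh
ceiling fan: 72.33 W × 12.9 h × 7 d = 6,531 Wh = 6.531 kWh
portable space heater: 1005 W × 5.7 h × 7 d = 40,100 Wh = 40.1 kWh
Total energy = 181 + 0.2449 + 6.531 + 40.1 = 227.9 kWh
Cost = 227.9 kWh × £0.290 = £66.10 ≈ £66

£66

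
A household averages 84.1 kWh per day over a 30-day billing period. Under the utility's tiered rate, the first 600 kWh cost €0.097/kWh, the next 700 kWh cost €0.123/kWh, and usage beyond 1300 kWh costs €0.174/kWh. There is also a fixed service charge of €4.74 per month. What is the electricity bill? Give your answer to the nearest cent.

€361.84

Usage = 84.1 kWh/day × 30 days = 2523 kWh
First 600 kWh × €0.097 = €58.20
Next 700 kWh × €0.123 = €86.10
Remaining 1223 kWh × €0.174 = €212.80
Energy charge = €357.10; + service €4.74 = €361.84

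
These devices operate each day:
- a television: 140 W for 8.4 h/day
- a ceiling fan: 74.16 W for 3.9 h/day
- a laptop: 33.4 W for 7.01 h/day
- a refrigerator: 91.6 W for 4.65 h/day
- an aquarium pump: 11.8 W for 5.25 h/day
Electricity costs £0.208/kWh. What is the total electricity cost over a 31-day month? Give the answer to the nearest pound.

£14

television: 140 W × 8.4 h × 31 d = 36,456 Wh = 36.46 kWh
ceiling fan: 74.16 W × 3.9 h × 31 d = 8,966 Wh = 8.966 kWh
laptop: 33.4 W × 7.01 h × 31 d = 7,258 Wh = 7.258 kWh
refrigerator: 91.6 W × 4.65 h × 31 d = 13,204 Wh = 13.2 kWh
aquarium pump: 11.8 W × 5.25 h × 31 d = 1,920 Wh = 1.92 kWh
Total energy = 36.46 + 8.966 + 7.258 + 13.2 + 1.92 = 67.8 kWh
Cost = 67.8 kWh × £0.208 = £14.10 ≈ £14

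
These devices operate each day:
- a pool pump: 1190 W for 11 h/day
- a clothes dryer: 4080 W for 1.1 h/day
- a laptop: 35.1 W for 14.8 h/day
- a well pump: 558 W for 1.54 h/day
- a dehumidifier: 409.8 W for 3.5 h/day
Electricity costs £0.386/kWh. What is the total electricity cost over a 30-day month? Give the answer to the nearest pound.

£236

pool pump: 1190 W × 11 h × 30 d = 392,700 Wh = 392.7 kWh
clothes dryer: 4080 W × 1.1 h × 30 d = 134,640 Wh = 134.6 kWh
laptop: 35.1 W × 14.8 h × 30 d = 15,584 Wh = 15.58 kWh
well pump: 558 W × 1.54 h × 30 d = 25,780 Wh = 25.78 kWh
dehumidifier: 409.8 W × 3.5 h × 30 d = 43,029 Wh = 43.03 kWh
Total energy = 392.7 + 134.6 + 15.58 + 25.78 + 43.03 = 611.7 kWh
Cost = 611.7 kWh × £0.386 = £236.13 ≈ £236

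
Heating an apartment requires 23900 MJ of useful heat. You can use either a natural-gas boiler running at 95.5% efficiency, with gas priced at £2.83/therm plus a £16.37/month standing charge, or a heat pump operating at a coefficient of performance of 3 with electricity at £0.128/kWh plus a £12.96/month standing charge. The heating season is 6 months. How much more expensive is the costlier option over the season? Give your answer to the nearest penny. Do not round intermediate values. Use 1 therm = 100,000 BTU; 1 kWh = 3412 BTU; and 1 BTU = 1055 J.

£408.49

Heat load = 23900 MJ = 23,900,000,000 J / 1055 = 22,654,028 BTU
Gas: input = 22,654,028 / 0.955 = 23,721,496 BTU = 237.2 therm → 237.2 × £2.83 = £671.32; + 6 × £16.37 standing = £769.54
Heat pump: 22,654,028 BTU / 3412 = 6,640 kWh heat; / 3 = 2,213 kWh in → × £0.128 = £283.29; + 6 × £12.96 standing = £361.05
Difference = |£769.54 − £361.05| = £408.49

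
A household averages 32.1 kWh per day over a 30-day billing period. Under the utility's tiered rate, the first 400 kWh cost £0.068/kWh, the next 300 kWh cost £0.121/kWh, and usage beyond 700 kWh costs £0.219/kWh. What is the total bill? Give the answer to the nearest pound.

Usage = 32.1 kWh/day × 30 days = 963 kWh
First 400 kWh × £0.068 = £27.20
Next 300 kWh × £0.121 = £36.30
Remaining 263 kWh × £0.219 = £57.60
Total = £121.10 ≈ £121

£121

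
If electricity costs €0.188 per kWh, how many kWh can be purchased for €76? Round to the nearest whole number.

€76 / €0.188 per kWh = 404.3 kWh

404 kWh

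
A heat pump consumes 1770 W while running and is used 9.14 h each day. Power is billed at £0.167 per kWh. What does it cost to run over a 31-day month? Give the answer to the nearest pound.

£84

Energy = 1770 W × 9.14 h/day × 31 days = 501,512 Wh = 501.5 kWh
Cost = 501.5 kWh × £0.167/kWh = £83.75 ≈ £84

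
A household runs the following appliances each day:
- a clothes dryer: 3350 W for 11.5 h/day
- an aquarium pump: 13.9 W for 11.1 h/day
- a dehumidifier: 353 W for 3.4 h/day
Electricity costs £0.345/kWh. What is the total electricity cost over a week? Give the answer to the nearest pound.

£96

clothes dryer: 3350 W × 11.5 h × 7 d = 269,675 Wh = 269.7 kWh
aquarium pump: 13.9 W × 11.1 h × 7 d = 1,080 Wh = 1.08 kWh
dehumidifier: 353 W × 3.4 h × 7 d = 8,401 Wh = 8.401 kWh
Total energy = 269.7 + 1.08 + 8.401 = 279.2 kWh
Cost = 279.2 kWh × £0.345 = £96.31 ≈ £96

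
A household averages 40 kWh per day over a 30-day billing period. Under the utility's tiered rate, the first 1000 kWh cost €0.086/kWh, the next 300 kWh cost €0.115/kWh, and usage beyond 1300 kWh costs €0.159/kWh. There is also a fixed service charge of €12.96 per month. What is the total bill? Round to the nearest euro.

€122

Usage = 40 kWh/day × 30 days = 1200 kWh
First 1000 kWh × €0.086 = €86.00
Next 200 kWh × €0.115 = €23.00
Remaining tier: 0 kWh (not reached)
Energy charge = €109.00; + service €12.96 = €121.96 ≈ €122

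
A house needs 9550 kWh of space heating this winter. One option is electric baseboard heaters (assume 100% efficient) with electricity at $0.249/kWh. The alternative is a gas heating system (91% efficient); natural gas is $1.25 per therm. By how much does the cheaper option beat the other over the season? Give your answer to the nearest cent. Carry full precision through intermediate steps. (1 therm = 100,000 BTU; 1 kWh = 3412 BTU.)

$1930.36

Heat load = 9550 kWh × 3412 = 32,584,600 BTU
Gas: input = 32,584,600 / 0.91 = 35,807,253 BTU = 358.1 therm → 358.1 × $1.25 = $447.59
Electric: 32,584,600 BTU / 3412 = 9,550 kWh → × $0.249 = $2,377.95
Difference = |$447.59 − $2,377.95| = $1,930.36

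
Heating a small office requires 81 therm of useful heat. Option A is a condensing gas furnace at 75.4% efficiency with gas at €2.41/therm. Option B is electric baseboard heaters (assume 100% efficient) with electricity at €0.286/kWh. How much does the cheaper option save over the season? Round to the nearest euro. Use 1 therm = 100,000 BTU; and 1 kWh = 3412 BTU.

€420

Heat load = 81 therm × 100,000 = 8,100,000 BTU
Gas: input = 8,100,000 / 0.754 = 10,742,706 BTU = 107.4 therm → 107.4 × €2.41 = €258.90
Electric: 8,100,000 BTU / 3412 = 2,374 kWh → × €0.286 = €678.96
Difference = |€258.90 − €678.96| = €420.06 ≈ €420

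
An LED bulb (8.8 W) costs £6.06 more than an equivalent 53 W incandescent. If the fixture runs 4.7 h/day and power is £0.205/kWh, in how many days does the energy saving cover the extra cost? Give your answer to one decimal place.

Power saved = 53 − 8.8 = 44.2 W
Daily energy saved = 44.2 W × 4.7 h = 207.7 Wh = 0.20774 kWh
Daily savings = 0.20774 × £0.205 = £0.0426
Payback = £6.06 / £0.0426 per day = 142.3 days

142.3 days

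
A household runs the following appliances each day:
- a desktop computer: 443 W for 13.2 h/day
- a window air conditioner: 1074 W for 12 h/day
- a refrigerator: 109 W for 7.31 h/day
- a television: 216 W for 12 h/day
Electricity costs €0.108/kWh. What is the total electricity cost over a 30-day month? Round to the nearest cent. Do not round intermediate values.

€71.68

desktop computer: 443 W × 13.2 h × 30 d = 175,428 Wh = 175.4 kWh
window air conditioner: 1074 W × 12 h × 30 d = 386,640 Wh = 386.6 kWh
refrigerator: 109 W × 7.31 h × 30 d = 23,904 Wh = 23.9 kWh
television: 216 W × 12 h × 30 d = 77,760 Wh = 77.76 kWh
Total energy = 175.4 + 386.6 + 23.9 + 77.76 = 663.7 kWh
Cost = 663.7 kWh × €0.108 = €71.68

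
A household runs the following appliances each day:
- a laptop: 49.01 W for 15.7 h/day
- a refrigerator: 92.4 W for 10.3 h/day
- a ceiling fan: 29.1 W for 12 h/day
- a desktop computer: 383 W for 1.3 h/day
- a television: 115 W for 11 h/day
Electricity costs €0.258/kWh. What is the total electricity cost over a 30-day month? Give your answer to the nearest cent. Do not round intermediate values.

€29.67

laptop: 49.01 W × 15.7 h × 30 d = 23,084 Wh = 23.08 kWh
refrigerator: 92.4 W × 10.3 h × 30 d = 28,552 Wh = 28.55 kWh
ceiling fan: 29.1 W × 12 h × 30 d = 10,476 Wh = 10.48 kWh
desktop computer: 383 W × 1.3 h × 30 d = 14,937 Wh = 14.94 kWh
television: 115 W × 11 h × 30 d = 37,950 Wh = 37.95 kWh
Total energy = 23.08 + 28.55 + 10.48 + 14.94 + 37.95 = 115 kWh
Cost = 115 kWh × €0.258 = €29.67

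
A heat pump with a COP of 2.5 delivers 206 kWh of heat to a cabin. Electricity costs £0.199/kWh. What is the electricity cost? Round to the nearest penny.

£16.40

Electrical input = 206 kWh / 2.5 = 82.4 kWh
Cost = 82.4 × £0.199/kWh = £16.40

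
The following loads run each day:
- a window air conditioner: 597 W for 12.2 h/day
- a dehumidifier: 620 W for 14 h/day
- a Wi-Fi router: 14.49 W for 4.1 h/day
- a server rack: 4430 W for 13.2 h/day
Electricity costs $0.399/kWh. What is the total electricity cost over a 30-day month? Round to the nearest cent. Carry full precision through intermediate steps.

window air conditioner: 597 W × 12.2 h × 30 d = 218,502 Wh = 218.5 kWh
dehumidifier: 620 W × 14 h × 30 d = 260,400 Wh = 260.4 kWh
Wi-Fi router: 14.49 W × 4.1 h × 30 d = 1,782 Wh = 1.782 kWh
server rack: 4430 W × 13.2 h × 30 d = 1,754,280 Wh = 1,754 kWh
Total energy = 218.5 + 260.4 + 1.782 + 1,754 = 2,235 kWh
Cost = 2,235 kWh × $0.399 = $891.75

$891.75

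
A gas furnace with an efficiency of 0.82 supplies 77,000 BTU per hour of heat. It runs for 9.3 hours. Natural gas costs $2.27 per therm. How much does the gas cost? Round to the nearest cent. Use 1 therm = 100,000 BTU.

$19.82

Heat delivered = 77,000 BTU/h × 9.3 h = 716,100 BTU
Gas input = 716,100 / 0.82 = 873,293 BTU
= 873,293 / 100,000 = 8.733 therm
Cost = 8.733 × $2.27/therm = $19.82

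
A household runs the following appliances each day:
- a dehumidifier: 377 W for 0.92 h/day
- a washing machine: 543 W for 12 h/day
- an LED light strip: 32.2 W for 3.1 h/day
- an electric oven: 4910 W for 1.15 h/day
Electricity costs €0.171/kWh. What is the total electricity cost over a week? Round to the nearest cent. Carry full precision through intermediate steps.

dehumidifier: 377 W × 0.92 h × 7 d = 2,428 Wh = 2.428 kWh
washing machine: 543 W × 12 h × 7 d = 45,612 Wh = 45.61 kWh
LED light strip: 32.2 W × 3.1 h × 7 d = 699 Wh = 0.6987 kWh
electric oven: 4910 W × 1.15 h × 7 d = 39,526 Wh = 39.53 kWh
Total energy = 2.428 + 45.61 + 0.6987 + 39.53 = 88.26 kWh
Cost = 88.26 kWh × €0.171 = €15.09

€15.09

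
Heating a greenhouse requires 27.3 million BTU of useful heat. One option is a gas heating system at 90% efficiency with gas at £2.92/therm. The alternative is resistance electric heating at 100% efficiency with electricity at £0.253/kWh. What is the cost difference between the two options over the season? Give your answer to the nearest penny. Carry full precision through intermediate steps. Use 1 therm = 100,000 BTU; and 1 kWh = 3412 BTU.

Heat load = 27.3 × 10⁶ BTU = 27,300,000 BTU
Gas: input = 27,300,000 / 0.90 = 30,333,333 BTU = 303.3 therm → 303.3 × £2.92 = £885.73
Electric: 27,300,000 BTU / 3412 = 8,001 kWh → × £0.253 = £2,024.30
Difference = |£885.73 − £2,024.30| = £1,138.56

£1138.56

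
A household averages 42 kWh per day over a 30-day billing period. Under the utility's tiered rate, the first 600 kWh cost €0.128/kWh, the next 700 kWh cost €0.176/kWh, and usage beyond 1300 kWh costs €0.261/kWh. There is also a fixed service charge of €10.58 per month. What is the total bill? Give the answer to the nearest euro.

Usage = 42 kWh/day × 30 days = 1260 kWh
First 600 kWh × €0.128 = €76.80
Next 660 kWh × €0.176 = €116.16
Remaining tier: 0 kWh (not reached)
Energy charge = €192.96; + service €10.58 = €203.54 ≈ €204

€204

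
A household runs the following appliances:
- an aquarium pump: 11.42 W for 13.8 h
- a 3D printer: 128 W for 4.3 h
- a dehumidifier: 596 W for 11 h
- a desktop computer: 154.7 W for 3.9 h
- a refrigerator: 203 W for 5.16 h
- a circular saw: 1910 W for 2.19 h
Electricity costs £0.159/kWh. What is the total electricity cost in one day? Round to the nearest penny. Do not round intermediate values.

aquarium pump: 11.42 W × 13.8 h = 158 Wh = 0.1576 kWh
3D printer: 128 W × 4.3 h = 550 Wh = 0.5504 kWh
dehumidifier: 596 W × 11 h = 6,556 Wh = 6.556 kWh
desktop computer: 154.7 W × 3.9 h = 603 Wh = 0.6033 kWh
refrigerator: 203 W × 5.16 h = 1,047 Wh = 1.047 kWh
circular saw: 1910 W × 2.19 h = 4,183 Wh = 4.183 kWh
Total energy = 0.1576 + 0.5504 + 6.556 + 0.6033 + 1.047 + 4.183 = 13.1 kWh
Cost = 13.1 kWh × £0.159 = £2.08

£2.08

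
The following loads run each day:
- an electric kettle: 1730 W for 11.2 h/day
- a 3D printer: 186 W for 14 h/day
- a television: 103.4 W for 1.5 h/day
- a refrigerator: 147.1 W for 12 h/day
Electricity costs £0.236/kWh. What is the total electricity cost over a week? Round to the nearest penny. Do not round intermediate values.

electric kettle: 1730 W × 11.2 h × 7 d = 135,632 Wh = 135.6 kWh
3D printer: 186 W × 14 h × 7 d = 18,228 Wh = 18.23 kWh
television: 103.4 W × 1.5 h × 7 d = 1,086 Wh = 1.086 kWh
refrigerator: 147.1 W × 12 h × 7 d = 12,356 Wh = 12.36 kWh
Total energy = 135.6 + 18.23 + 1.086 + 12.36 = 167.3 kWh
Cost = 167.3 kWh × £0.236 = £39.48

£39.48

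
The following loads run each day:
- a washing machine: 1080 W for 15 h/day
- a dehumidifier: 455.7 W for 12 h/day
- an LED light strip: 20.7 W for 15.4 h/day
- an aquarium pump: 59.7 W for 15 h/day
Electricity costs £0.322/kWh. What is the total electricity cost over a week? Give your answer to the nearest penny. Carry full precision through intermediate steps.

washing machine: 1080 W × 15 h × 7 d = 113,400 Wh = 113.4 kWh
dehumidifier: 455.7 W × 12 h × 7 d = 38,279 Wh = 38.28 kWh
LED light strip: 20.7 W × 15.4 h × 7 d = 2,231 Wh = 2.231 kWh
aquarium pump: 59.7 W × 15 h × 7 d = 6,268 Wh = 6.269 kWh
Total energy = 113.4 + 38.28 + 2.231 + 6.269 = 160.2 kWh
Cost = 160.2 kWh × £0.322 = £51.58

£51.58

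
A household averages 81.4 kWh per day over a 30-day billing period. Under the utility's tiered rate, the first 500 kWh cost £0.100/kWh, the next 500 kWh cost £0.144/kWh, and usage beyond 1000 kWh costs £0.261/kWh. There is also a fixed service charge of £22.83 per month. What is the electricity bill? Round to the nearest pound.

£521

Usage = 81.4 kWh/day × 30 days = 2442 kWh
First 500 kWh × £0.100 = £50.00
Next 500 kWh × £0.144 = £72.00
Remaining 1442 kWh × £0.261 = £376.36
Energy charge = £498.36; + service £22.83 = £521.19 ≈ £521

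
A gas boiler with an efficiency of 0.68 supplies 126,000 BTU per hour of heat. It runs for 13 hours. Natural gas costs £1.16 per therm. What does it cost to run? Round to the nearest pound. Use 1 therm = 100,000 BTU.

Heat delivered = 126,000 BTU/h × 13 h = 1,638,000 BTU
Gas input = 1,638,000 / 0.68 = 2,408,824 BTU
= 2,408,824 / 100,000 = 24.09 therm
Cost = 24.09 × £1.16/therm = £27.94 ≈ £28

£28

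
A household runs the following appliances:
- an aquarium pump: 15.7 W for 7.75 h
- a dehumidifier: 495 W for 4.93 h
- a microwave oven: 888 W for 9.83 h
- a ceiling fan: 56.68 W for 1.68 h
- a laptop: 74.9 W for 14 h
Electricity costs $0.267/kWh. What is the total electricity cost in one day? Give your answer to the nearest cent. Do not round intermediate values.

aquarium pump: 15.7 W × 7.75 h = 122 Wh = 0.1217 kWh
dehumidifier: 495 W × 4.93 h = 2,440 Wh = 2.44 kWh
microwave oven: 888 W × 9.83 h = 8,729 Wh = 8.729 kWh
ceiling fan: 56.68 W × 1.68 h = 95 Wh = 0.09522 kWh
laptop: 74.9 W × 14 h = 1,049 Wh = 1.049 kWh
Total energy = 0.1217 + 2.44 + 8.729 + 0.09522 + 1.049 = 12.43 kWh
Cost = 12.43 kWh × $0.267 = $3.32

$3.32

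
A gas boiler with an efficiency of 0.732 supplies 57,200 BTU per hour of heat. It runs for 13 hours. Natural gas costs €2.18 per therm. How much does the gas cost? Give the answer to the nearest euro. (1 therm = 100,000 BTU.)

Heat delivered = 57,200 BTU/h × 13 h = 743,600 BTU
Gas input = 743,600 / 0.732 = 1,015,847 BTU
= 1,015,847 / 100,000 = 10.16 therm
Cost = 10.16 × €2.18/therm = €22.15 ≈ €22

€22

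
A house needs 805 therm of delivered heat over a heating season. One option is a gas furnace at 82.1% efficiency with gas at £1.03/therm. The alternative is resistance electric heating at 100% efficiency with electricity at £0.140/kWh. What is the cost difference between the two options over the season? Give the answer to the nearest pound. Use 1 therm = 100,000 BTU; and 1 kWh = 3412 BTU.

£2293

Heat load = 805 therm × 100,000 = 80,500,000 BTU
Gas: input = 80,500,000 / 0.821 = 98,051,157 BTU = 980.5 therm → 980.5 × £1.03 = £1,009.93
Electric: 80,500,000 BTU / 3412 = 23,590 kWh → × £0.140 = £3,303.05
Difference = |£1,009.93 − £3,303.05| = £2,293.12 ≈ £2293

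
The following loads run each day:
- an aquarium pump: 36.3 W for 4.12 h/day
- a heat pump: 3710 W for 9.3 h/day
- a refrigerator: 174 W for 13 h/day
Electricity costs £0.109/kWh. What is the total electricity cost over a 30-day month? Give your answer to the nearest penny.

£120.71

aquarium pump: 36.3 W × 4.12 h × 30 d = 4,487 Wh = 4.487 kWh
heat pump: 3710 W × 9.3 h × 30 d = 1,035,090 Wh = 1,035 kWh
refrigerator: 174 W × 13 h × 30 d = 67,860 Wh = 67.86 kWh
Total energy = 4.487 + 1,035 + 67.86 = 1,107 kWh
Cost = 1,107 kWh × £0.109 = £120.71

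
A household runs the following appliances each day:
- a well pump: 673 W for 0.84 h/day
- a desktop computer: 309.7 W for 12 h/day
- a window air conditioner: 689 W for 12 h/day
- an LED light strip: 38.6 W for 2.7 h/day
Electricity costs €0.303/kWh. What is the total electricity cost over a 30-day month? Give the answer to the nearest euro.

€115

well pump: 673 W × 0.84 h × 30 d = 16,960 Wh = 16.96 kWh
desktop computer: 309.7 W × 12 h × 30 d = 111,492 Wh = 111.5 kWh
window air conditioner: 689 W × 12 h × 30 d = 248,040 Wh = 248 kWh
LED light strip: 38.6 W × 2.7 h × 30 d = 3,127 Wh = 3.127 kWh
Total energy = 16.96 + 111.5 + 248 + 3.127 = 379.6 kWh
Cost = 379.6 kWh × €0.303 = €115.02 ≈ €115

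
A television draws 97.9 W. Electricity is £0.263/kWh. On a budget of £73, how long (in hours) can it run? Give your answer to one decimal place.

2835.2 h

Energy budget = £73 / £0.263 per kWh = 277.6 kWh = 277,567 Wh
Runtime = 277,567 Wh / 97.9 W = 2,835 h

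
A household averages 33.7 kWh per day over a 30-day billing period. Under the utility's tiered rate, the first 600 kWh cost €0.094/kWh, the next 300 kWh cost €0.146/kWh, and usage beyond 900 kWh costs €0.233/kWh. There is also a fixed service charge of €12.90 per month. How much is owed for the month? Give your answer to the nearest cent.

Usage = 33.7 kWh/day × 30 days = 1011 kWh
First 600 kWh × €0.094 = €56.40
Next 300 kWh × €0.146 = €43.80
Remaining 111 kWh × €0.233 = €25.86
Energy charge = €126.06; + service €12.90 = €138.96

€138.96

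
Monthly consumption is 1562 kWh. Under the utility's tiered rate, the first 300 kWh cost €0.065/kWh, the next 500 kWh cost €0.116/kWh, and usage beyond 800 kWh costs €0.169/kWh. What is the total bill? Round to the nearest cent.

€206.28

First 300 kWh × €0.065 = €19.50
Next 500 kWh × €0.116 = €58.00
Remaining 762 kWh × €0.169 = €128.78
Total = €206.28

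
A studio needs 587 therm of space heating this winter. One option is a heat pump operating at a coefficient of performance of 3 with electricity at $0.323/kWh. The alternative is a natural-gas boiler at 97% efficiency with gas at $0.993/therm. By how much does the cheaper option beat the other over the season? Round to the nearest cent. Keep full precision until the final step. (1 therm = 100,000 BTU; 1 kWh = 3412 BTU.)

Heat load = 587 therm × 100,000 = 58,700,000 BTU
Gas: input = 58,700,000 / 0.97 = 60,515,464 BTU = 605.2 therm → 605.2 × $0.993 = $600.92
Heat pump: 58,700,000 BTU / 3412 = 17,200 kWh heat; / 3 = 5,735 kWh in → × $0.323 = $1,852.30
Difference = |$600.92 − $1,852.30| = $1,251.38

$1251.38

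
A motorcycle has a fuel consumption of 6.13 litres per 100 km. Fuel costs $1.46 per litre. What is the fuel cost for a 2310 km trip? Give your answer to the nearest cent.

Fuel = 6.13 L/100 km × 2310 km / 100 = 141.6 L
Cost = 141.6 L × $1.46/L = $206.74

$206.74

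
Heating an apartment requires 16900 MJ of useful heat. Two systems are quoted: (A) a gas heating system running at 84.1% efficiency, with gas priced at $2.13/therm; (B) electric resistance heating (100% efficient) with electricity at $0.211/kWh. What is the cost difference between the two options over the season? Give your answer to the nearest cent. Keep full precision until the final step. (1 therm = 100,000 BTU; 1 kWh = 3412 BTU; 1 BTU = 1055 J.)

$584.91

Heat load = 16900 MJ = 16,900,000,000 J / 1055 = 16,018,957 BTU
Gas: input = 16,018,957 / 0.841 = 19,047,512 BTU = 190.5 therm → 190.5 × $2.13 = $405.71
Electric: 16,018,957 BTU / 3412 = 4,695 kWh → × $0.211 = $990.62
Difference = |$405.71 − $990.62| = $584.91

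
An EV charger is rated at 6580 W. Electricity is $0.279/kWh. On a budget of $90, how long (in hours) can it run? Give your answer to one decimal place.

Energy budget = $90 / $0.279 per kWh = 322.6 kWh = 322,581 Wh
Runtime = 322,581 Wh / 6580 W = 49.02 h

49.0 h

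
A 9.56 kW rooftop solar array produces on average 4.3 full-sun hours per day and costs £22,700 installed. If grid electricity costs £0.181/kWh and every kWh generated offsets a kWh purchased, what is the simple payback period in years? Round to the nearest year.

8 years

Daily generation = 9.56 kW × 4.3 h = 41.11 kWh
Annual generation = 41.11 × 365 = 15004 kWh
Annual savings = 15004 × £0.181 = £2,715.80
Payback = £22,700 / £2,715.80 = 8.36 years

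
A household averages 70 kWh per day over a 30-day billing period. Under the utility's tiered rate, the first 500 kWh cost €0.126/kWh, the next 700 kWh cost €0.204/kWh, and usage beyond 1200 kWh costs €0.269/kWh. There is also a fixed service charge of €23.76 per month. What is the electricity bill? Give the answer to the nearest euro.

€472

Usage = 70 kWh/day × 30 days = 2100 kWh
First 500 kWh × €0.126 = €63.00
Next 700 kWh × €0.204 = €142.80
Remaining 900 kWh × €0.269 = €242.10
Energy charge = €447.90; + service €23.76 = €471.66 ≈ €472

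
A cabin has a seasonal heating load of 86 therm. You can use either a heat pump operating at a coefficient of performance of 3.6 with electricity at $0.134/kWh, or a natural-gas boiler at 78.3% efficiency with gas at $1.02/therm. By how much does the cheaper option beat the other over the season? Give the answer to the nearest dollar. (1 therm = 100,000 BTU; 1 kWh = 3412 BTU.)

$18

Heat load = 86 therm × 100,000 = 8,600,000 BTU
Gas: input = 8,600,000 / 0.783 = 10,983,397 BTU = 109.8 therm → 109.8 × $1.02 = $112.03
Heat pump: 8,600,000 BTU / 3412 = 2,521 kWh heat; / 3.6 = 700.1 kWh in → × $0.134 = $93.82
Difference = |$112.03 − $93.82| = $18.21 ≈ $18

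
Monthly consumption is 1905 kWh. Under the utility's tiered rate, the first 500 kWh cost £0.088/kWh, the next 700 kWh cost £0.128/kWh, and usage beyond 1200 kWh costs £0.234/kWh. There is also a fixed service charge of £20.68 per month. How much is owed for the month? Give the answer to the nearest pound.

£319

First 500 kWh × £0.088 = £44.00
Next 700 kWh × £0.128 = £89.60
Remaining 705 kWh × £0.234 = £164.97
Energy charge = £298.57; + service £20.68 = £319.25 ≈ £319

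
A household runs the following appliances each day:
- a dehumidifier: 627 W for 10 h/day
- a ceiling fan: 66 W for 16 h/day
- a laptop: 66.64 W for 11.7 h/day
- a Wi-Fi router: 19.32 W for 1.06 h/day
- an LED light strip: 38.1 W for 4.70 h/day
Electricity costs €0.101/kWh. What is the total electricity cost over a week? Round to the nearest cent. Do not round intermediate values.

€5.87

dehumidifier: 627 W × 10 h × 7 d = 43,890 Wh = 43.89 kWh
ceiling fan: 66 W × 16 h × 7 d = 7,392 Wh = 7.392 kWh
laptop: 66.64 W × 11.7 h × 7 d = 5,458 Wh = 5.458 kWh
Wi-Fi router: 19.32 W × 1.06 h × 7 d = 143 Wh = 0.1434 kWh
LED light strip: 38.1 W × 4.70 h × 7 d = 1,253 Wh = 1.253 kWh
Total energy = 43.89 + 7.392 + 5.458 + 0.1434 + 1.253 = 58.14 kWh
Cost = 58.14 kWh × €0.101 = €5.87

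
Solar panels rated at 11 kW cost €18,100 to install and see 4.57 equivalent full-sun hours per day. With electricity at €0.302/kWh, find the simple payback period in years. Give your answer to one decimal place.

3.3 years

Daily generation = 11 kW × 4.57 h = 50.27 kWh
Annual generation = 50.27 × 365 = 18349 kWh
Annual savings = 18349 × €0.302 = €5,541.26
Payback = €18,100 / €5,541.26 = 3.27 years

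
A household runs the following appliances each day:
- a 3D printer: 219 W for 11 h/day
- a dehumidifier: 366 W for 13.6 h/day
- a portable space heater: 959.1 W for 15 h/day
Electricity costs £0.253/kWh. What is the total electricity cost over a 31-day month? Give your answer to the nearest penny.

£170.77

3D printer: 219 W × 11 h × 31 d = 74,679 Wh = 74.68 kWh
dehumidifier: 366 W × 13.6 h × 31 d = 154,306 Wh = 154.3 kWh
portable space heater: 959.1 W × 15 h × 31 d = 445,982 Wh = 446 kWh
Total energy = 74.68 + 154.3 + 446 = 675 kWh
Cost = 675 kWh × £0.253 = £170.77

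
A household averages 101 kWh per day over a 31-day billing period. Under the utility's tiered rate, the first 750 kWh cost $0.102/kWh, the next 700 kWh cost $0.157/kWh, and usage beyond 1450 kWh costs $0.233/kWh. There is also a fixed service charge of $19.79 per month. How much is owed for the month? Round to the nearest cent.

$597.86

Usage = 101 kWh/day × 31 days = 3131 kWh
First 750 kWh × $0.102 = $76.50
Next 700 kWh × $0.157 = $109.90
Remaining 1681 kWh × $0.233 = $391.67
Energy charge = $578.07; + service $19.79 = $597.86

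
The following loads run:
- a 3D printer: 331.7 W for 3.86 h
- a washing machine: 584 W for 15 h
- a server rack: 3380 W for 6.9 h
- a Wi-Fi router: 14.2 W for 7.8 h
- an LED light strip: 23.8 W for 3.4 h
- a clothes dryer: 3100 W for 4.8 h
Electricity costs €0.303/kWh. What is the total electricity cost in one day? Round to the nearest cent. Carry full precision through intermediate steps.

€14.68

3D printer: 331.7 W × 3.86 h = 1,280 Wh = 1.28 kWh
washing machine: 584 W × 15 h = 8,760 Wh = 8.76 kWh
server rack: 3380 W × 6.9 h = 23,322 Wh = 23.32 kWh
Wi-Fi router: 14.2 W × 7.8 h = 111 Wh = 0.1108 kWh
LED light strip: 23.8 W × 3.4 h = 81 Wh = 0.08092 kWh
clothes dryer: 3100 W × 4.8 h = 14,880 Wh = 14.88 kWh
Total energy = 1.28 + 8.76 + 23.32 + 0.1108 + 0.08092 + 14.88 = 48.43 kWh
Cost = 48.43 kWh × €0.303 = €14.68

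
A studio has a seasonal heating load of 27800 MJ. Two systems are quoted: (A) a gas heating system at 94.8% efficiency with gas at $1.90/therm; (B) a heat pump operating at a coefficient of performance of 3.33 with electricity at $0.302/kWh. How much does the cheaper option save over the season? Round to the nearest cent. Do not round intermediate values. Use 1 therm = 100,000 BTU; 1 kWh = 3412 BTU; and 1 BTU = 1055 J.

$172.27

Heat load = 27800 MJ = 27,800,000,000 J / 1055 = 26,350,711 BTU
Gas: input = 26,350,711 / 0.948 = 27,796,109 BTU = 278 therm → 278 × $1.90 = $528.13
Heat pump: 26,350,711 BTU / 3412 = 7,723 kWh heat; / 3.33 = 2,319 kWh in → × $0.302 = $700.40
Difference = |$528.13 − $700.40| = $172.27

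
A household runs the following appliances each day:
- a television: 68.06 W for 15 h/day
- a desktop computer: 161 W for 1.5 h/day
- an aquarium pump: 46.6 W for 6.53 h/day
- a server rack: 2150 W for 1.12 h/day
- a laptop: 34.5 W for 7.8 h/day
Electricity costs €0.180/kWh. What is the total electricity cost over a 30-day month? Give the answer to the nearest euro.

television: 68.06 W × 15 h × 30 d = 30,627 Wh = 30.63 kWh
desktop computer: 161 W × 1.5 h × 30 d = 7,245 Wh = 7.245 kWh
aquarium pump: 46.6 W × 6.53 h × 30 d = 9,129 Wh = 9.129 kWh
server rack: 2150 W × 1.12 h × 30 d = 72,240 Wh = 72.24 kWh
laptop: 34.5 W × 7.8 h × 30 d = 8,073 Wh = 8.073 kWh
Total energy = 30.63 + 7.245 + 9.129 + 72.24 + 8.073 = 127.3 kWh
Cost = 127.3 kWh × €0.180 = €22.92 ≈ €23

€23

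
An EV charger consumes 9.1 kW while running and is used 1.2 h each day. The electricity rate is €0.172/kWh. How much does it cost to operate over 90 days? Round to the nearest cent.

€169.04

Energy = 9100 W × 1.2 h/day × 90 days = 982,800 Wh = 982.8 kWh
Cost = 982.8 kWh × €0.172/kWh = €169.04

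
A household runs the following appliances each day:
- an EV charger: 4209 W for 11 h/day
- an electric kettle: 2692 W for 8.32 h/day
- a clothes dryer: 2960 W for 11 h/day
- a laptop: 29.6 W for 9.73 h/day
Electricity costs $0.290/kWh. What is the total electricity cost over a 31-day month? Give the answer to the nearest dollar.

$913

EV charger: 4209 W × 11 h × 31 d = 1,435,269 Wh = 1,435 kWh
electric kettle: 2692 W × 8.32 h × 31 d = 694,321 Wh = 694.3 kWh
clothes dryer: 2960 W × 11 h × 31 d = 1,009,360 Wh = 1,009 kWh
laptop: 29.6 W × 9.73 h × 31 d = 8,928 Wh = 8.928 kWh
Total energy = 1,435 + 694.3 + 1,009 + 8.928 = 3,148 kWh
Cost = 3,148 kWh × $0.290 = $912.88 ≈ $913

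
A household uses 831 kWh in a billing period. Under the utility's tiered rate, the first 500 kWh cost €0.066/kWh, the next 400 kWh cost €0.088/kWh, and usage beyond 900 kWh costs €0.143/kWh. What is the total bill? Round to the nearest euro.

€62

First 500 kWh × €0.066 = €33.00
Next 331 kWh × €0.088 = €29.13
Remaining tier: 0 kWh (not reached)
Total = €62.13 ≈ €62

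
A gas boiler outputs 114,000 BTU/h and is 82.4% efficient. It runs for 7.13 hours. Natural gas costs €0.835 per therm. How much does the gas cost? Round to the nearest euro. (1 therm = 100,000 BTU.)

€8

Heat delivered = 114,000 BTU/h × 7.13 h = 812,820 BTU
Gas input = 812,820 / 0.824 = 986,432 BTU
= 986,432 / 100,000 = 9.864 therm
Cost = 9.864 × €0.835/therm = €8.24 ≈ €8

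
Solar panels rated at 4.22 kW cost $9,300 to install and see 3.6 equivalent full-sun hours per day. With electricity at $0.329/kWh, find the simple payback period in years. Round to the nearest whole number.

5 years

Daily generation = 4.22 kW × 3.6 h = 15.19 kWh
Annual generation = 15.19 × 365 = 5545.1 kWh
Annual savings = 5545.1 × $0.329 = $1,824.33
Payback = $9,300 / $1,824.33 = 5.1 years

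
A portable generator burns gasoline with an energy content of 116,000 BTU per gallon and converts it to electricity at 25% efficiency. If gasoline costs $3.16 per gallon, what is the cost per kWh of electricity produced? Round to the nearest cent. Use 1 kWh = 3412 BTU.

$0.37

Electrical output per gallon = 116,000 BTU × 0.25 / 3412 BTU/kWh = 8.499 kWh
Cost per kWh = $3.16 / 8.499 kWh = $0.372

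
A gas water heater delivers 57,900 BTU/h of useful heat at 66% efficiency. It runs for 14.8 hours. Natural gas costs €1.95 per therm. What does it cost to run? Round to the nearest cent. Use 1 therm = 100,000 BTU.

Heat delivered = 57,900 BTU/h × 14.8 h = 856,920 BTU
Gas input = 856,920 / 0.66 = 1,298,364 BTU
= 1,298,364 / 100,000 = 12.98 therm
Cost = 12.98 × €1.95/therm = €25.32

€25.32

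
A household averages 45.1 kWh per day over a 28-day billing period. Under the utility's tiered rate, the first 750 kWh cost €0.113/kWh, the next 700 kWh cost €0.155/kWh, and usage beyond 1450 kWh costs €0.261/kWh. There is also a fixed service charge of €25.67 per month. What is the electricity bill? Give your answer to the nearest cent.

Usage = 45.1 kWh/day × 28 days = 1262.8 kWh
First 750 kWh × €0.113 = €84.75
Next 512.8 kWh × €0.155 = €79.48
Remaining tier: 0 kWh (not reached)
Energy charge = €164.23; + service €25.67 = €189.90

€189.90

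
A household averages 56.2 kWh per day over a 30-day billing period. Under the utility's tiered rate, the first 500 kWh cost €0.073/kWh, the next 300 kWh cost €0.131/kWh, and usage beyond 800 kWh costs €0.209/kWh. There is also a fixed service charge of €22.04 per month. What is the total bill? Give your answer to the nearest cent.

Usage = 56.2 kWh/day × 30 days = 1686 kWh
First 500 kWh × €0.073 = €36.50
Next 300 kWh × €0.131 = €39.30
Remaining 886 kWh × €0.209 = €185.17
Energy charge = €260.97; + service €22.04 = €283.01

€283.01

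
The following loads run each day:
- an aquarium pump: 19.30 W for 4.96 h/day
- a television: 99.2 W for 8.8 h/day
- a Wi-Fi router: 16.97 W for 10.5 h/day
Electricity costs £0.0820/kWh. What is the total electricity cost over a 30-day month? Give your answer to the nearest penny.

£2.82

aquarium pump: 19.30 W × 4.96 h × 30 d = 2,872 Wh = 2.872 kWh
television: 99.2 W × 8.8 h × 30 d = 26,189 Wh = 26.19 kWh
Wi-Fi router: 16.97 W × 10.5 h × 30 d = 5,346 Wh = 5.346 kWh
Total energy = 2.872 + 26.19 + 5.346 = 34.41 kWh
Cost = 34.41 kWh × £0.0820 = £2.82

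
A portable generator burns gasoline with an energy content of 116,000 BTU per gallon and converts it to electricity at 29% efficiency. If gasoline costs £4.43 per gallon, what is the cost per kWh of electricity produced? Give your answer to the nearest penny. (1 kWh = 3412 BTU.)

Electrical output per gallon = 116,000 BTU × 0.29 / 3412 BTU/kWh = 9.859 kWh
Cost per kWh = £4.43 / 9.859 kWh = £0.449

£0.45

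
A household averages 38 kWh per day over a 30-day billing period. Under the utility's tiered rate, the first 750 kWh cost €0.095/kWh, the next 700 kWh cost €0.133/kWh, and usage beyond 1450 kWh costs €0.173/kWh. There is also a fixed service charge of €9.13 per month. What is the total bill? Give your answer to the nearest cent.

Usage = 38 kWh/day × 30 days = 1140 kWh
First 750 kWh × €0.095 = €71.25
Next 390 kWh × €0.133 = €51.87
Remaining tier: 0 kWh (not reached)
Energy charge = €123.12; + service €9.13 = €132.25

€132.25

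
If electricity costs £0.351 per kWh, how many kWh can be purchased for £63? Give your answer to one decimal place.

179.5 kWh

£63 / £0.351 per kWh = 179.5 kWh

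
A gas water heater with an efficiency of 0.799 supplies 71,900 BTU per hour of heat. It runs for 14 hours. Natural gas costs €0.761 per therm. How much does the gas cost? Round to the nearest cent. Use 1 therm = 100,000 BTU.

€9.59

Heat delivered = 71,900 BTU/h × 14 h = 1,006,600 BTU
Gas input = 1,006,600 / 0.799 = 1,259,825 BTU
= 1,259,825 / 100,000 = 12.6 therm
Cost = 12.6 × €0.761/therm = €9.59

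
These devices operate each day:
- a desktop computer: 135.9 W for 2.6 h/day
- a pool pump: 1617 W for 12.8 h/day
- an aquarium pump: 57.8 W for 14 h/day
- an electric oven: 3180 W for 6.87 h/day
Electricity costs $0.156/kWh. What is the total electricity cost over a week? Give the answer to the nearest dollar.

$48

desktop computer: 135.9 W × 2.6 h × 7 d = 2,473 Wh = 2.473 kWh
pool pump: 1617 W × 12.8 h × 7 d = 144,883 Wh = 144.9 kWh
aquarium pump: 57.8 W × 14 h × 7 d = 5,664 Wh = 5.664 kWh
electric oven: 3180 W × 6.87 h × 7 d = 152,926 Wh = 152.9 kWh
Total energy = 2.473 + 144.9 + 5.664 + 152.9 = 305.9 kWh
Cost = 305.9 kWh × $0.156 = $47.73 ≈ $48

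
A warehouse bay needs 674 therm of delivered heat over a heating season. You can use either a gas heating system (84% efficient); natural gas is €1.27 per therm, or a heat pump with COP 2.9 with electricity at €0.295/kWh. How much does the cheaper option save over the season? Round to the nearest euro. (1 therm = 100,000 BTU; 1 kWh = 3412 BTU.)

€990

Heat load = 674 therm × 100,000 = 67,400,000 BTU
Gas: input = 67,400,000 / 0.84 = 80,238,095 BTU = 802.4 therm → 802.4 × €1.27 = €1,019.02
Heat pump: 67,400,000 BTU / 3412 = 19,750 kWh heat; / 2.9 = 6,812 kWh in → × €0.295 = €2,009.44
Difference = |€1,019.02 − €2,009.44| = €990.42 ≈ €990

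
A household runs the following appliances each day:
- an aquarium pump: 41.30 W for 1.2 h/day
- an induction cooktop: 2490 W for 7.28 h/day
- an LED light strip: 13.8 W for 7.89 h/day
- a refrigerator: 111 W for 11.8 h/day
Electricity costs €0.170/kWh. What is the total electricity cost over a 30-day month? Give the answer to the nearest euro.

aquarium pump: 41.30 W × 1.2 h × 30 d = 1,487 Wh = 1.487 kWh
induction cooktop: 2490 W × 7.28 h × 30 d = 543,816 Wh = 543.8 kWh
LED light strip: 13.8 W × 7.89 h × 30 d = 3,266 Wh = 3.266 kWh
refrigerator: 111 W × 11.8 h × 30 d = 39,294 Wh = 39.29 kWh
Total energy = 1.487 + 543.8 + 3.266 + 39.29 = 587.9 kWh
Cost = 587.9 kWh × €0.170 = €99.94 ≈ €100

€100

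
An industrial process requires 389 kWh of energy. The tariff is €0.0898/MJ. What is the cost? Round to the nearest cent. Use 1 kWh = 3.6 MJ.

€125.76

389 kWh × (3.6 MJ/kWh) = 1,400 MJ
Cost = 1,400 MJ × €0.0898/MJ = €125.76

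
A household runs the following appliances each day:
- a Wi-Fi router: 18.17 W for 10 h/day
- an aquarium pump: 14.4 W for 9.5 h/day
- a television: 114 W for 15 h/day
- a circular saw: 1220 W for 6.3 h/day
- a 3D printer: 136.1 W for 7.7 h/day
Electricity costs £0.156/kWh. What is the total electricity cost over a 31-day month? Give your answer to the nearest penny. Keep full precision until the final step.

£52.05

Wi-Fi router: 18.17 W × 10 h × 31 d = 5,633 Wh = 5.633 kWh
aquarium pump: 14.4 W × 9.5 h × 31 d = 4,241 Wh = 4.241 kWh
television: 114 W × 15 h × 31 d = 53,010 Wh = 53.01 kWh
circular saw: 1220 W × 6.3 h × 31 d = 238,266 Wh = 238.3 kWh
3D printer: 136.1 W × 7.7 h × 31 d = 32,487 Wh = 32.49 kWh
Total energy = 5.633 + 4.241 + 53.01 + 238.3 + 32.49 = 333.6 kWh
Cost = 333.6 kWh × £0.156 = £52.05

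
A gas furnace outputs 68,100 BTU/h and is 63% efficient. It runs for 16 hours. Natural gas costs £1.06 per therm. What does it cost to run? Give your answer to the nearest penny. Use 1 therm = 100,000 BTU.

Heat delivered = 68,100 BTU/h × 16 h = 1,089,600 BTU
Gas input = 1,089,600 / 0.63 = 1,729,524 BTU
= 1,729,524 / 100,000 = 17.3 therm
Cost = 17.3 × £1.06/therm = £18.33

£18.33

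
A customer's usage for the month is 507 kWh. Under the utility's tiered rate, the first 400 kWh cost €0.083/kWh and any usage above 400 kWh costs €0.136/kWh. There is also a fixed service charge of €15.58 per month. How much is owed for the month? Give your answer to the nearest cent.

€63.33

First 400 kWh × €0.083 = €33.20
Remaining 107 kWh × €0.136 = €14.55
Energy charge = €47.75; + service €15.58 = €63.33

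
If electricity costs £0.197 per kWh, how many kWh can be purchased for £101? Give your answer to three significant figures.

513 kWh

£101 / £0.197 per kWh = 512.7 kWh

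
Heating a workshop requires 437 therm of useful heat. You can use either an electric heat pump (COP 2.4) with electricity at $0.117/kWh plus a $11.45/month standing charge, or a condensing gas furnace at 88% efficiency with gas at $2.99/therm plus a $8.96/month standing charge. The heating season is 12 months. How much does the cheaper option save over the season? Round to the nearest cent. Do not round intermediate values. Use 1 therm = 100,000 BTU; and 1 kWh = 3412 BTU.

Heat load = 437 therm × 100,000 = 43,700,000 BTU
Gas: input = 43,700,000 / 0.88 = 49,659,091 BTU = 496.6 therm → 496.6 × $2.99 = $1,484.81; + 12 × $8.96 standing = $1,592.33
Heat pump: 43,700,000 BTU / 3412 = 12,810 kWh heat; / 2.4 = 5,337 kWh in → × $0.117 = $624.38; + 12 × $11.45 standing = $761.78
Difference = |$1,592.33 − $761.78| = $830.55

$830.55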